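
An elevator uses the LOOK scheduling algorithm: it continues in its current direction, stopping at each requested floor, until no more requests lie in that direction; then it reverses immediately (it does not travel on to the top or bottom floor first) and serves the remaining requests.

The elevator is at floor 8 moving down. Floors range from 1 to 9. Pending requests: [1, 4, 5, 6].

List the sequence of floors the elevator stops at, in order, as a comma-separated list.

Answer: 6, 5, 4, 1

Derivation:
Current: 8, moving DOWN
Serve below first (descending): [6, 5, 4, 1]
Then reverse, serve above (ascending): []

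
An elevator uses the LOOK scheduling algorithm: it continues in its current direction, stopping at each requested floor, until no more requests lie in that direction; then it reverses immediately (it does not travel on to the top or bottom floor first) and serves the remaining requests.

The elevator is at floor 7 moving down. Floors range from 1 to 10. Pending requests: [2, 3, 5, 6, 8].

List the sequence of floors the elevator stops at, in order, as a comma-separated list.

Current: 7, moving DOWN
Serve below first (descending): [6, 5, 3, 2]
Then reverse, serve above (ascending): [8]

Answer: 6, 5, 3, 2, 8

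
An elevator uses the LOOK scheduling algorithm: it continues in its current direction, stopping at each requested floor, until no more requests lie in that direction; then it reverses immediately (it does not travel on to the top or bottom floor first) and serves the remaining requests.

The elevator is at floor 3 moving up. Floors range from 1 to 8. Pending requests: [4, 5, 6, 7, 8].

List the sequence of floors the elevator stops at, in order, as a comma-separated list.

Answer: 4, 5, 6, 7, 8

Derivation:
Current: 3, moving UP
Serve above first (ascending): [4, 5, 6, 7, 8]
Then reverse, serve below (descending): []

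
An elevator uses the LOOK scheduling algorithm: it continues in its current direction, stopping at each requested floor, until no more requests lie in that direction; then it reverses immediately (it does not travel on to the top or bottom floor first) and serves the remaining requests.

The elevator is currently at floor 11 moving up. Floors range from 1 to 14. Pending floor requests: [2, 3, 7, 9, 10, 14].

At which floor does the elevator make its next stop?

Current floor: 11, direction: up
Requests above: [14]
Requests below: [2, 3, 7, 9, 10]
Moving up and requests lie above → nearest above is min([14]) = 14

Answer: 14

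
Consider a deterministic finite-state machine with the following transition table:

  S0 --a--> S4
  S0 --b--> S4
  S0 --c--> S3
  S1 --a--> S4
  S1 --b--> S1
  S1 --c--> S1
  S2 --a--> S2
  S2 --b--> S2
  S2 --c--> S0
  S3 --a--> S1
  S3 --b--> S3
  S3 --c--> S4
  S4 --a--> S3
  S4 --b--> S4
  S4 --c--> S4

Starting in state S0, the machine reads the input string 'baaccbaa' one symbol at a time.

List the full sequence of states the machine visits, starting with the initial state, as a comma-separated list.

Answer: S0, S4, S3, S1, S1, S1, S1, S4, S3

Derivation:
Start: S0
  read 'b': S0 --b--> S4
  read 'a': S4 --a--> S3
  read 'a': S3 --a--> S1
  read 'c': S1 --c--> S1
  read 'c': S1 --c--> S1
  read 'b': S1 --b--> S1
  read 'a': S1 --a--> S4
  read 'a': S4 --a--> S3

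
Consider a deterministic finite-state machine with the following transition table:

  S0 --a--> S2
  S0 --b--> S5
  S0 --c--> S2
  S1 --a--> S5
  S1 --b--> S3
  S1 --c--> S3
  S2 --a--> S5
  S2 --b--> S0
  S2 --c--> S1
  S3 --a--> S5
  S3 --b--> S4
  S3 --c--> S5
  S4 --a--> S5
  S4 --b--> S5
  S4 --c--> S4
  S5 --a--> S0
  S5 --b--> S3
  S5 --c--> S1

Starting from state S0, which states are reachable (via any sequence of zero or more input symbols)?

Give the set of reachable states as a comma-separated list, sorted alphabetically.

BFS from S0:
  visit S0: S0--a-->S2 (new), S0--b-->S5 (new), S0--c-->S2 (seen)
  visit S2: S2--a-->S5 (seen), S2--b-->S0 (seen), S2--c-->S1 (new)
  visit S5: S5--a-->S0 (seen), S5--b-->S3 (new), S5--c-->S1 (seen)
  visit S1: S1--a-->S5 (seen), S1--b-->S3 (seen), S1--c-->S3 (seen)
  visit S3: S3--a-->S5 (seen), S3--b-->S4 (new), S3--c-->S5 (seen)
  visit S4: S4--a-->S5 (seen), S4--b-->S5 (seen), S4--c-->S4 (seen)

Answer: S0, S1, S2, S3, S4, S5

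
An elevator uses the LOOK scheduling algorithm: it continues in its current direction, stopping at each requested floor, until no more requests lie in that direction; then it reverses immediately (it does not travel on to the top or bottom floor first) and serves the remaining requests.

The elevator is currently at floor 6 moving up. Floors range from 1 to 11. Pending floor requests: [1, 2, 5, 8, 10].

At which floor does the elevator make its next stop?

Answer: 8

Derivation:
Current floor: 6, direction: up
Requests above: [8, 10]
Requests below: [1, 2, 5]
Moving up and requests lie above → nearest above is min([8, 10]) = 8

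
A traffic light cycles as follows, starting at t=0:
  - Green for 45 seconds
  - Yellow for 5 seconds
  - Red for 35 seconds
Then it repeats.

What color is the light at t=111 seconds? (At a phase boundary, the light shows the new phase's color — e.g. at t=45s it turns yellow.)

Cycle length = 45 + 5 + 35 = 85s
t = 111, phase_t = 111 mod 85 = 26
26 < 45 (green end) → GREEN

Answer: green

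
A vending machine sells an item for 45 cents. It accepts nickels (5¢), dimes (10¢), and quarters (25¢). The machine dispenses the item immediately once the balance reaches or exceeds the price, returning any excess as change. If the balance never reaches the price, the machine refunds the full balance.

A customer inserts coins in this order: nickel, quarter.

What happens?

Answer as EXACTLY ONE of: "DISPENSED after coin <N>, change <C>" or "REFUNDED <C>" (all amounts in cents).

Answer: REFUNDED 30

Derivation:
Price: 45¢
Coin 1 (nickel, 5¢): balance = 5¢
Coin 2 (quarter, 25¢): balance = 30¢
All coins inserted, balance 30¢ < price 45¢ → REFUND 30¢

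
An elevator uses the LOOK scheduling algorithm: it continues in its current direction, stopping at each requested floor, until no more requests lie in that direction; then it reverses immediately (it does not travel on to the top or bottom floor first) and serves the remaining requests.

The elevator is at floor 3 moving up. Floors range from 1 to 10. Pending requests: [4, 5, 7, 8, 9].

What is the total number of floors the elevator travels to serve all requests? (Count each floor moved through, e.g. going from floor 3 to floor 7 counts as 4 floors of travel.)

Start at floor 3 moving up, LOOK stop order: [4, 5, 7, 8, 9]
  3 → 4: |4-3| = 1, total = 1
  4 → 5: |5-4| = 1, total = 2
  5 → 7: |7-5| = 2, total = 4
  7 → 8: |8-7| = 1, total = 5
  8 → 9: |9-8| = 1, total = 6

Answer: 6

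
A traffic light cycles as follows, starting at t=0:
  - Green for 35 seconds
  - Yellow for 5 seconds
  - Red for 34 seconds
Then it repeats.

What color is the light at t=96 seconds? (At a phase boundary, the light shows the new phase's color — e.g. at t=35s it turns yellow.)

Cycle length = 35 + 5 + 34 = 74s
t = 96, phase_t = 96 mod 74 = 22
22 < 35 (green end) → GREEN

Answer: green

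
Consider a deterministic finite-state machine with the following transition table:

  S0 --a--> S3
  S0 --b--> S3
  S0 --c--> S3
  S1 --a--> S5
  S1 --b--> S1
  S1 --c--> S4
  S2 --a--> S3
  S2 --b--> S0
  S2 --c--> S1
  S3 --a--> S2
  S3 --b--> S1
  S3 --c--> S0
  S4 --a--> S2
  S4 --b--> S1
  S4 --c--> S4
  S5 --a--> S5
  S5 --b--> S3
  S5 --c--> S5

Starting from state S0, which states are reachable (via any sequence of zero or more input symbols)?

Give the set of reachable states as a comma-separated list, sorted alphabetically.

BFS from S0:
  visit S0: S0--a-->S3 (new), S0--b-->S3 (seen), S0--c-->S3 (seen)
  visit S3: S3--a-->S2 (new), S3--b-->S1 (new), S3--c-->S0 (seen)
  visit S2: S2--a-->S3 (seen), S2--b-->S0 (seen), S2--c-->S1 (seen)
  visit S1: S1--a-->S5 (new), S1--b-->S1 (seen), S1--c-->S4 (new)
  visit S5: S5--a-->S5 (seen), S5--b-->S3 (seen), S5--c-->S5 (seen)
  visit S4: S4--a-->S2 (seen), S4--b-->S1 (seen), S4--c-->S4 (seen)

Answer: S0, S1, S2, S3, S4, S5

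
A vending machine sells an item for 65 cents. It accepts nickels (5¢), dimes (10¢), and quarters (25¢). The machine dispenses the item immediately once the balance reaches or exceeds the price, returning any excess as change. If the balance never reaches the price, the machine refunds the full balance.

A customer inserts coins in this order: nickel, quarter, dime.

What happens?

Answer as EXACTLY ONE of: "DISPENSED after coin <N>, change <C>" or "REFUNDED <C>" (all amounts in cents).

Answer: REFUNDED 40

Derivation:
Price: 65¢
Coin 1 (nickel, 5¢): balance = 5¢
Coin 2 (quarter, 25¢): balance = 30¢
Coin 3 (dime, 10¢): balance = 40¢
All coins inserted, balance 40¢ < price 65¢ → REFUND 40¢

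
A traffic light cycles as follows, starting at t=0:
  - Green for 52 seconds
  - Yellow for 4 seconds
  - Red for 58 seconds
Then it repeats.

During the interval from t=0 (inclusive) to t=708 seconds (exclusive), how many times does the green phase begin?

Cycle = 52+4+58 = 114s
green phase starts at t = k*114 + 0 for k=0,1,2,...
Need k*114+0 < 708 → k < 6.211
k ∈ {0, ..., 6} → 7 starts

Answer: 7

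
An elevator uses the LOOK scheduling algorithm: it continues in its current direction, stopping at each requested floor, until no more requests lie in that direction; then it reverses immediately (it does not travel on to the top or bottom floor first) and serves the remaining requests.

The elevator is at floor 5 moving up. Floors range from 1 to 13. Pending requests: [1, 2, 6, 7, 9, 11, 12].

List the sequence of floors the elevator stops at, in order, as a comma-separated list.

Current: 5, moving UP
Serve above first (ascending): [6, 7, 9, 11, 12]
Then reverse, serve below (descending): [2, 1]

Answer: 6, 7, 9, 11, 12, 2, 1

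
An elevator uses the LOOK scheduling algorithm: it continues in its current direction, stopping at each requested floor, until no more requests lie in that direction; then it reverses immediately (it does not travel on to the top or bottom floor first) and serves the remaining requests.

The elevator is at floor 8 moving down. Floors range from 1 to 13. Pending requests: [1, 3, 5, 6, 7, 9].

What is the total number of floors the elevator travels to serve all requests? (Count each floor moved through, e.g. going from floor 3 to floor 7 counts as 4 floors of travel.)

Start at floor 8 moving down, LOOK stop order: [7, 6, 5, 3, 1, 9]
  8 → 7: |7-8| = 1, total = 1
  7 → 6: |6-7| = 1, total = 2
  6 → 5: |5-6| = 1, total = 3
  5 → 3: |3-5| = 2, total = 5
  3 → 1: |1-3| = 2, total = 7
  1 → 9: |9-1| = 8, total = 15

Answer: 15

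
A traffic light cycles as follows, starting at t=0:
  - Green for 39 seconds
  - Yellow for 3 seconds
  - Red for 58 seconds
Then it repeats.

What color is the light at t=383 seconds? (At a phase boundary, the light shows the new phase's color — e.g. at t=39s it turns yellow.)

Answer: red

Derivation:
Cycle length = 39 + 3 + 58 = 100s
t = 383, phase_t = 383 mod 100 = 83
83 >= 42 → RED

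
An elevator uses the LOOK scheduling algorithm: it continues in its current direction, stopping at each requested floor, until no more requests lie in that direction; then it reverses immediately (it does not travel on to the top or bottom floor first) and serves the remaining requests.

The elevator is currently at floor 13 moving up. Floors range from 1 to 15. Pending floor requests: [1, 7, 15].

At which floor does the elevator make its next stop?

Answer: 15

Derivation:
Current floor: 13, direction: up
Requests above: [15]
Requests below: [1, 7]
Moving up and requests lie above → nearest above is min([15]) = 15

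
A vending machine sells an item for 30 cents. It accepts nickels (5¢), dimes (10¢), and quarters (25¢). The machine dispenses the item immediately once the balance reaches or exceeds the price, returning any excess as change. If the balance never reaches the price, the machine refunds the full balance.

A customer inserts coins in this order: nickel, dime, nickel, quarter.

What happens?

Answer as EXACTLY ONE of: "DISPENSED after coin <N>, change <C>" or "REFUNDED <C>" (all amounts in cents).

Price: 30¢
Coin 1 (nickel, 5¢): balance = 5¢
Coin 2 (dime, 10¢): balance = 15¢
Coin 3 (nickel, 5¢): balance = 20¢
Coin 4 (quarter, 25¢): balance = 45¢
  → balance >= price → DISPENSE, change = 45 - 30 = 15¢

Answer: DISPENSED after coin 4, change 15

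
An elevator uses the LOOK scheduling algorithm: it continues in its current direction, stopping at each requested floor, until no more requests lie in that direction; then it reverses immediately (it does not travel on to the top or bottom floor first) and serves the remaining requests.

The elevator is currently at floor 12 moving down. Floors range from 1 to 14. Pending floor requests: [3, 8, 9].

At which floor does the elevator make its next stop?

Current floor: 12, direction: down
Requests above: []
Requests below: [3, 8, 9]
Moving down and requests lie below → nearest below is max([3, 8, 9]) = 9

Answer: 9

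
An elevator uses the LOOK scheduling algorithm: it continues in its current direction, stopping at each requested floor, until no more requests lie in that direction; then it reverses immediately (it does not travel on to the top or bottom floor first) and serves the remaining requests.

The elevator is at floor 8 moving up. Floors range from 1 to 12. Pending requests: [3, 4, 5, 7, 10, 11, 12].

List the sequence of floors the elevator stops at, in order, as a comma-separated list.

Answer: 10, 11, 12, 7, 5, 4, 3

Derivation:
Current: 8, moving UP
Serve above first (ascending): [10, 11, 12]
Then reverse, serve below (descending): [7, 5, 4, 3]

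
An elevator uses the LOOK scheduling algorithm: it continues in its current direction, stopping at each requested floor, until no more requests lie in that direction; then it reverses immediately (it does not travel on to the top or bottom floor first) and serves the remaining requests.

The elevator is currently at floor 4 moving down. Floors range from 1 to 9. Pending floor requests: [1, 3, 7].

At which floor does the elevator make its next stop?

Current floor: 4, direction: down
Requests above: [7]
Requests below: [1, 3]
Moving down and requests lie below → nearest below is max([1, 3]) = 3

Answer: 3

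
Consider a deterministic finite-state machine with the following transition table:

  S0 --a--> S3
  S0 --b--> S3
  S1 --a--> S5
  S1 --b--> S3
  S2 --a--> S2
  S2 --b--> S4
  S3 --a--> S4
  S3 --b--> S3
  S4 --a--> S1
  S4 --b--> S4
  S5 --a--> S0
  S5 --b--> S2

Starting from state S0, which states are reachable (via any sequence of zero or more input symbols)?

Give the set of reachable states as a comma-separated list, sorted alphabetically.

Answer: S0, S1, S2, S3, S4, S5

Derivation:
BFS from S0:
  visit S0: S0--a-->S3 (new), S0--b-->S3 (seen)
  visit S3: S3--a-->S4 (new), S3--b-->S3 (seen)
  visit S4: S4--a-->S1 (new), S4--b-->S4 (seen)
  visit S1: S1--a-->S5 (new), S1--b-->S3 (seen)
  visit S5: S5--a-->S0 (seen), S5--b-->S2 (new)
  visit S2: S2--a-->S2 (seen), S2--b-->S4 (seen)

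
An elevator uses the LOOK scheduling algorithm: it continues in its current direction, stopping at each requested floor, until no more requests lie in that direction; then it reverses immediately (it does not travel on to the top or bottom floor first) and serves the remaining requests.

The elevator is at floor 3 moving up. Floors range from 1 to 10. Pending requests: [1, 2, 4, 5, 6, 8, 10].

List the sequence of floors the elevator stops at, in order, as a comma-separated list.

Answer: 4, 5, 6, 8, 10, 2, 1

Derivation:
Current: 3, moving UP
Serve above first (ascending): [4, 5, 6, 8, 10]
Then reverse, serve below (descending): [2, 1]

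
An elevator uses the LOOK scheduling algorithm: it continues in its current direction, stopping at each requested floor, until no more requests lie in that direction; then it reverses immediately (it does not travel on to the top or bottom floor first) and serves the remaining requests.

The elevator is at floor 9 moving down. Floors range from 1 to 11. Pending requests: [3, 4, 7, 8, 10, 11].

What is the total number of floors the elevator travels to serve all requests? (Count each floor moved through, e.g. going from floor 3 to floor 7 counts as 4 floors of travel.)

Start at floor 9 moving down, LOOK stop order: [8, 7, 4, 3, 10, 11]
  9 → 8: |8-9| = 1, total = 1
  8 → 7: |7-8| = 1, total = 2
  7 → 4: |4-7| = 3, total = 5
  4 → 3: |3-4| = 1, total = 6
  3 → 10: |10-3| = 7, total = 13
  10 → 11: |11-10| = 1, total = 14

Answer: 14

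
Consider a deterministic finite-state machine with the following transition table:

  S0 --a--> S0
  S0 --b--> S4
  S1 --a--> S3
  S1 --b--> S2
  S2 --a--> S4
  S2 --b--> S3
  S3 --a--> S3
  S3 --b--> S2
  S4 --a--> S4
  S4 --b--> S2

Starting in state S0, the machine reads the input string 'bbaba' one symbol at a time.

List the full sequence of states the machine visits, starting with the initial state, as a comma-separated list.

Start: S0
  read 'b': S0 --b--> S4
  read 'b': S4 --b--> S2
  read 'a': S2 --a--> S4
  read 'b': S4 --b--> S2
  read 'a': S2 --a--> S4

Answer: S0, S4, S2, S4, S2, S4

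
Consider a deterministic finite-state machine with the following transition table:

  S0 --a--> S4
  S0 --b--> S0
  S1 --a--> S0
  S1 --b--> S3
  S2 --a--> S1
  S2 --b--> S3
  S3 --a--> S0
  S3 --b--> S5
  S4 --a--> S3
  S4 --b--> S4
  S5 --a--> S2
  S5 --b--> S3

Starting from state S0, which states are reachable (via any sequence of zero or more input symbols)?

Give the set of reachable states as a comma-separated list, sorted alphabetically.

Answer: S0, S1, S2, S3, S4, S5

Derivation:
BFS from S0:
  visit S0: S0--a-->S4 (new), S0--b-->S0 (seen)
  visit S4: S4--a-->S3 (new), S4--b-->S4 (seen)
  visit S3: S3--a-->S0 (seen), S3--b-->S5 (new)
  visit S5: S5--a-->S2 (new), S5--b-->S3 (seen)
  visit S2: S2--a-->S1 (new), S2--b-->S3 (seen)
  visit S1: S1--a-->S0 (seen), S1--b-->S3 (seen)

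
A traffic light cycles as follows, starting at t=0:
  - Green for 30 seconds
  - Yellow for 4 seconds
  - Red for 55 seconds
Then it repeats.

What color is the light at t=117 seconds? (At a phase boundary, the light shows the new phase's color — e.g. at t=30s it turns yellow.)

Answer: green

Derivation:
Cycle length = 30 + 4 + 55 = 89s
t = 117, phase_t = 117 mod 89 = 28
28 < 30 (green end) → GREEN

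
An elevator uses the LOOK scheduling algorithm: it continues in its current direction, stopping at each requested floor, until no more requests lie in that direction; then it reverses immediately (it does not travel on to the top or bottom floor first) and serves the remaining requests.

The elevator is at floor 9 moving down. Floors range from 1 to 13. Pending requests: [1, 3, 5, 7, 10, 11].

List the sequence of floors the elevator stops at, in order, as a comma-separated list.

Current: 9, moving DOWN
Serve below first (descending): [7, 5, 3, 1]
Then reverse, serve above (ascending): [10, 11]

Answer: 7, 5, 3, 1, 10, 11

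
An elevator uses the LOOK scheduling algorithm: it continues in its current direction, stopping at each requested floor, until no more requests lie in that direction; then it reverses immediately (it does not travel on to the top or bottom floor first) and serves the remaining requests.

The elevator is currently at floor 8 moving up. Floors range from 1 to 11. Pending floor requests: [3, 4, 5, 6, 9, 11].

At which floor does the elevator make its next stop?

Current floor: 8, direction: up
Requests above: [9, 11]
Requests below: [3, 4, 5, 6]
Moving up and requests lie above → nearest above is min([9, 11]) = 9

Answer: 9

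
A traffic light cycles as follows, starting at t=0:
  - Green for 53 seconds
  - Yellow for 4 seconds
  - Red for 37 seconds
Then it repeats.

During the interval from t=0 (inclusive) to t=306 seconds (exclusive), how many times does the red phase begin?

Answer: 3

Derivation:
Cycle = 53+4+37 = 94s
red phase starts at t = k*94 + 57 for k=0,1,2,...
Need k*94+57 < 306 → k < 2.649
k ∈ {0, ..., 2} → 3 starts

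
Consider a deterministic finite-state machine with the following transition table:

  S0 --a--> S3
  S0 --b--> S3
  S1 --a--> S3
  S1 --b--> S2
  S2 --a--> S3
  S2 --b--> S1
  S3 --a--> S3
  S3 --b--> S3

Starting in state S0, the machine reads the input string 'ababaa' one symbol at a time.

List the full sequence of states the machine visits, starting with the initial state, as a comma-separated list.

Start: S0
  read 'a': S0 --a--> S3
  read 'b': S3 --b--> S3
  read 'a': S3 --a--> S3
  read 'b': S3 --b--> S3
  read 'a': S3 --a--> S3
  read 'a': S3 --a--> S3

Answer: S0, S3, S3, S3, S3, S3, S3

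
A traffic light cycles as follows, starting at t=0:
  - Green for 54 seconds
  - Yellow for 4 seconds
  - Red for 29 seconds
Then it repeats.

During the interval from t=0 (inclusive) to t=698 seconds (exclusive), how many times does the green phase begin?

Cycle = 54+4+29 = 87s
green phase starts at t = k*87 + 0 for k=0,1,2,...
Need k*87+0 < 698 → k < 8.023
k ∈ {0, ..., 8} → 9 starts

Answer: 9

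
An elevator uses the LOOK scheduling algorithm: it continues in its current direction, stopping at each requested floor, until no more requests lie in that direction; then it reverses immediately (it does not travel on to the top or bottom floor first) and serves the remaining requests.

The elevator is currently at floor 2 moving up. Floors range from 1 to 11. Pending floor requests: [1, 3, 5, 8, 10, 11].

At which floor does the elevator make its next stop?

Current floor: 2, direction: up
Requests above: [3, 5, 8, 10, 11]
Requests below: [1]
Moving up and requests lie above → nearest above is min([3, 5, 8, 10, 11]) = 3

Answer: 3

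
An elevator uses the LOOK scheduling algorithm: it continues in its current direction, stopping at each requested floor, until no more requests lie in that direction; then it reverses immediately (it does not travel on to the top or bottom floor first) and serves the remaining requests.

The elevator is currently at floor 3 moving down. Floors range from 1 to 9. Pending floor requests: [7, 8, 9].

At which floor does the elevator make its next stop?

Answer: 7

Derivation:
Current floor: 3, direction: down
Requests above: [7, 8, 9]
Requests below: []
Moving down but no requests below → reverse; nearest above is min([7, 8, 9]) = 7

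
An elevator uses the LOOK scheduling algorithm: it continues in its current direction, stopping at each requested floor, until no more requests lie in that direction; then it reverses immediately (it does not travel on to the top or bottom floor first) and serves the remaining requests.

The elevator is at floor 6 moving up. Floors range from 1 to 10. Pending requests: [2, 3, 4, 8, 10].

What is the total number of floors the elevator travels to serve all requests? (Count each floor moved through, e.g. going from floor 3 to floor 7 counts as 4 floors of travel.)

Start at floor 6 moving up, LOOK stop order: [8, 10, 4, 3, 2]
  6 → 8: |8-6| = 2, total = 2
  8 → 10: |10-8| = 2, total = 4
  10 → 4: |4-10| = 6, total = 10
  4 → 3: |3-4| = 1, total = 11
  3 → 2: |2-3| = 1, total = 12

Answer: 12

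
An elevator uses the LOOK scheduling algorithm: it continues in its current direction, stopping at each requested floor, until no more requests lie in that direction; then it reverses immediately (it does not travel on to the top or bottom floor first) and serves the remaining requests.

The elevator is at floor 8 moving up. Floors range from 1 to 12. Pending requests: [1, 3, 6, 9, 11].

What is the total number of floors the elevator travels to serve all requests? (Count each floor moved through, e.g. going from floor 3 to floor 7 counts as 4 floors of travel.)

Answer: 13

Derivation:
Start at floor 8 moving up, LOOK stop order: [9, 11, 6, 3, 1]
  8 → 9: |9-8| = 1, total = 1
  9 → 11: |11-9| = 2, total = 3
  11 → 6: |6-11| = 5, total = 8
  6 → 3: |3-6| = 3, total = 11
  3 → 1: |1-3| = 2, total = 13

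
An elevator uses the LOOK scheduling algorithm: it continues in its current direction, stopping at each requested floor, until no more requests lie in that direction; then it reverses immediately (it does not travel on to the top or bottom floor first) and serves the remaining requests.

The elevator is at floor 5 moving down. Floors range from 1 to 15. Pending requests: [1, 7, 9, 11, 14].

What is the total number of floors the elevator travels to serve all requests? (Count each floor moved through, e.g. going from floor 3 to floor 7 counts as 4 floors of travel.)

Answer: 17

Derivation:
Start at floor 5 moving down, LOOK stop order: [1, 7, 9, 11, 14]
  5 → 1: |1-5| = 4, total = 4
  1 → 7: |7-1| = 6, total = 10
  7 → 9: |9-7| = 2, total = 12
  9 → 11: |11-9| = 2, total = 14
  11 → 14: |14-11| = 3, total = 17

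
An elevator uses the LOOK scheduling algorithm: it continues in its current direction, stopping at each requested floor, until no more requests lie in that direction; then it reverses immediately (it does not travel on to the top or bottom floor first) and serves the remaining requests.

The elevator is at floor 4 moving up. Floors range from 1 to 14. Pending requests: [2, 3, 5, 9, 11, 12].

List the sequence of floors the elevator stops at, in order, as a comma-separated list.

Answer: 5, 9, 11, 12, 3, 2

Derivation:
Current: 4, moving UP
Serve above first (ascending): [5, 9, 11, 12]
Then reverse, serve below (descending): [3, 2]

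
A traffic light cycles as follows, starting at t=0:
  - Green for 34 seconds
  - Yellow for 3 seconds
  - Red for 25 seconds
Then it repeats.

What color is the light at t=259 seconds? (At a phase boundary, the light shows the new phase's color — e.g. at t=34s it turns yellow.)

Answer: green

Derivation:
Cycle length = 34 + 3 + 25 = 62s
t = 259, phase_t = 259 mod 62 = 11
11 < 34 (green end) → GREEN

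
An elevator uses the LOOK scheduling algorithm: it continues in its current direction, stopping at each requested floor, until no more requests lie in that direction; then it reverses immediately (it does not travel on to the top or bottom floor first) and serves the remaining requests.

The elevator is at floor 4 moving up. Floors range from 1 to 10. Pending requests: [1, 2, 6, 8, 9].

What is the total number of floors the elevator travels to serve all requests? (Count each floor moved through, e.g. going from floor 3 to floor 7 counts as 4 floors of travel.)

Start at floor 4 moving up, LOOK stop order: [6, 8, 9, 2, 1]
  4 → 6: |6-4| = 2, total = 2
  6 → 8: |8-6| = 2, total = 4
  8 → 9: |9-8| = 1, total = 5
  9 → 2: |2-9| = 7, total = 12
  2 → 1: |1-2| = 1, total = 13

Answer: 13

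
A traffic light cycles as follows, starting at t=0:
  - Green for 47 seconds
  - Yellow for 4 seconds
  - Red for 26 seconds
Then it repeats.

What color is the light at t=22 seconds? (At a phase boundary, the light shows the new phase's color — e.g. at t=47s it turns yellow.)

Cycle length = 47 + 4 + 26 = 77s
t = 22, phase_t = 22 mod 77 = 22
22 < 47 (green end) → GREEN

Answer: green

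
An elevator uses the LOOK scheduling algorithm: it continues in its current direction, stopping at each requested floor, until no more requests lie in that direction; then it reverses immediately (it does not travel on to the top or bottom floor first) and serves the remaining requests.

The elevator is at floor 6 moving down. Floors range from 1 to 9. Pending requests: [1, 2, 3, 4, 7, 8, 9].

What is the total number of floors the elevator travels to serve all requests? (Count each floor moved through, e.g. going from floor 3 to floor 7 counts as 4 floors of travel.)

Answer: 13

Derivation:
Start at floor 6 moving down, LOOK stop order: [4, 3, 2, 1, 7, 8, 9]
  6 → 4: |4-6| = 2, total = 2
  4 → 3: |3-4| = 1, total = 3
  3 → 2: |2-3| = 1, total = 4
  2 → 1: |1-2| = 1, total = 5
  1 → 7: |7-1| = 6, total = 11
  7 → 8: |8-7| = 1, total = 12
  8 → 9: |9-8| = 1, total = 13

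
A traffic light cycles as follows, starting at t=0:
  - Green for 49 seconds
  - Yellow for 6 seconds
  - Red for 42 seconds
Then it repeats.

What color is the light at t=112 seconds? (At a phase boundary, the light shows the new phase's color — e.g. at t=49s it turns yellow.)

Answer: green

Derivation:
Cycle length = 49 + 6 + 42 = 97s
t = 112, phase_t = 112 mod 97 = 15
15 < 49 (green end) → GREEN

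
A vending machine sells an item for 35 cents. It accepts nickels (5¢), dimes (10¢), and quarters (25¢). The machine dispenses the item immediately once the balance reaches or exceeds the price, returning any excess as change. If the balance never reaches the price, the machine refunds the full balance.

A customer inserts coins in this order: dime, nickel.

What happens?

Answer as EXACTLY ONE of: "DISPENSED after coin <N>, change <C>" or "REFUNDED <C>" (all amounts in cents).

Price: 35¢
Coin 1 (dime, 10¢): balance = 10¢
Coin 2 (nickel, 5¢): balance = 15¢
All coins inserted, balance 15¢ < price 35¢ → REFUND 15¢

Answer: REFUNDED 15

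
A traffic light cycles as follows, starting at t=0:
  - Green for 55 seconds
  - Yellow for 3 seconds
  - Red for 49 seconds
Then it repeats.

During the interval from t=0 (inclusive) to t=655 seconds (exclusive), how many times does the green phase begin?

Cycle = 55+3+49 = 107s
green phase starts at t = k*107 + 0 for k=0,1,2,...
Need k*107+0 < 655 → k < 6.121
k ∈ {0, ..., 6} → 7 starts

Answer: 7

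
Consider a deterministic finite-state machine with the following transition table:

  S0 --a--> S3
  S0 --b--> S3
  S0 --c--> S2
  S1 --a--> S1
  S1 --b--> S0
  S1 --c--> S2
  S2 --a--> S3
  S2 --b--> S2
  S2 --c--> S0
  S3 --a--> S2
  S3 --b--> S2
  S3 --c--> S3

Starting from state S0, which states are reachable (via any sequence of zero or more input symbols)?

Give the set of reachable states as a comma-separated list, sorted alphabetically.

Answer: S0, S2, S3

Derivation:
BFS from S0:
  visit S0: S0--a-->S3 (new), S0--b-->S3 (seen), S0--c-->S2 (new)
  visit S3: S3--a-->S2 (seen), S3--b-->S2 (seen), S3--c-->S3 (seen)
  visit S2: S2--a-->S3 (seen), S2--b-->S2 (seen), S2--c-->S0 (seen)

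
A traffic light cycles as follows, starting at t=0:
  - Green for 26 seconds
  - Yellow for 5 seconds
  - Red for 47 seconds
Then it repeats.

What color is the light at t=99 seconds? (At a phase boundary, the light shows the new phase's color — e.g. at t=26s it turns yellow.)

Answer: green

Derivation:
Cycle length = 26 + 5 + 47 = 78s
t = 99, phase_t = 99 mod 78 = 21
21 < 26 (green end) → GREEN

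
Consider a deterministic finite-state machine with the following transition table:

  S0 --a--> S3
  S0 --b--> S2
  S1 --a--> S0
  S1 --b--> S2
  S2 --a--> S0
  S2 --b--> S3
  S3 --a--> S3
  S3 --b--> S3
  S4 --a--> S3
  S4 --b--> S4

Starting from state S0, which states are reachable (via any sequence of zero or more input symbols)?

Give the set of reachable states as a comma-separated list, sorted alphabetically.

Answer: S0, S2, S3

Derivation:
BFS from S0:
  visit S0: S0--a-->S3 (new), S0--b-->S2 (new)
  visit S3: S3--a-->S3 (seen), S3--b-->S3 (seen)
  visit S2: S2--a-->S0 (seen), S2--b-->S3 (seen)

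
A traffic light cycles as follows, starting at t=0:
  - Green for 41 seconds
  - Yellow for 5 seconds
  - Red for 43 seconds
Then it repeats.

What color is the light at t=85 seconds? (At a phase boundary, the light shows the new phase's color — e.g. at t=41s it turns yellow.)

Cycle length = 41 + 5 + 43 = 89s
t = 85, phase_t = 85 mod 89 = 85
85 >= 46 → RED

Answer: red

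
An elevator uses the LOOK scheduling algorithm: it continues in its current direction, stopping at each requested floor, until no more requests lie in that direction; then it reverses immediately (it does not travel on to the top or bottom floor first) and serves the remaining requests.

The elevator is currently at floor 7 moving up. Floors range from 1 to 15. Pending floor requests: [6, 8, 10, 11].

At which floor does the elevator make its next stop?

Answer: 8

Derivation:
Current floor: 7, direction: up
Requests above: [8, 10, 11]
Requests below: [6]
Moving up and requests lie above → nearest above is min([8, 10, 11]) = 8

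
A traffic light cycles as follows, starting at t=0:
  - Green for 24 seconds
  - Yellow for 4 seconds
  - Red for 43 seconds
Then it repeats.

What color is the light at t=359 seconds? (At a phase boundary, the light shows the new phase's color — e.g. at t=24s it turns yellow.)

Cycle length = 24 + 4 + 43 = 71s
t = 359, phase_t = 359 mod 71 = 4
4 < 24 (green end) → GREEN

Answer: green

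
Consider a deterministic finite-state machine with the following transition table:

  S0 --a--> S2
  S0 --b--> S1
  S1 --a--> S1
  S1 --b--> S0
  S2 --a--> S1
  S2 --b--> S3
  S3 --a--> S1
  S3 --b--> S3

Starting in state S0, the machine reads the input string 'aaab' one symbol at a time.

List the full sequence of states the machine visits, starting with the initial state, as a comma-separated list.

Start: S0
  read 'a': S0 --a--> S2
  read 'a': S2 --a--> S1
  read 'a': S1 --a--> S1
  read 'b': S1 --b--> S0

Answer: S0, S2, S1, S1, S0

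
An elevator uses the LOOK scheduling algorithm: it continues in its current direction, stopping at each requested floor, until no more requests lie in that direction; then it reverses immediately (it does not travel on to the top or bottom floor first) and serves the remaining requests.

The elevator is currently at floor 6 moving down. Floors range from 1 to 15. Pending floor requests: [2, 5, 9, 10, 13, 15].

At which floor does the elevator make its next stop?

Answer: 5

Derivation:
Current floor: 6, direction: down
Requests above: [9, 10, 13, 15]
Requests below: [2, 5]
Moving down and requests lie below → nearest below is max([2, 5]) = 5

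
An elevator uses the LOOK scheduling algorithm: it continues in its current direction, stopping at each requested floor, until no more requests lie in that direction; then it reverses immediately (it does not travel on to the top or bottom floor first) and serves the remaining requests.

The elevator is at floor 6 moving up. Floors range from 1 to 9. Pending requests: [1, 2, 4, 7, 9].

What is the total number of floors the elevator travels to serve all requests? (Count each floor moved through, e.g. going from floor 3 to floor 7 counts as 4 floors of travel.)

Answer: 11

Derivation:
Start at floor 6 moving up, LOOK stop order: [7, 9, 4, 2, 1]
  6 → 7: |7-6| = 1, total = 1
  7 → 9: |9-7| = 2, total = 3
  9 → 4: |4-9| = 5, total = 8
  4 → 2: |2-4| = 2, total = 10
  2 → 1: |1-2| = 1, total = 11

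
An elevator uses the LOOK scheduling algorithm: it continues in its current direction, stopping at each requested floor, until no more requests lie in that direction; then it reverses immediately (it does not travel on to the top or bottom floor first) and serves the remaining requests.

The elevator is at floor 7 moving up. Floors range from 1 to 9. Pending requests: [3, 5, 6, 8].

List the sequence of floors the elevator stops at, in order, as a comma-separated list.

Current: 7, moving UP
Serve above first (ascending): [8]
Then reverse, serve below (descending): [6, 5, 3]

Answer: 8, 6, 5, 3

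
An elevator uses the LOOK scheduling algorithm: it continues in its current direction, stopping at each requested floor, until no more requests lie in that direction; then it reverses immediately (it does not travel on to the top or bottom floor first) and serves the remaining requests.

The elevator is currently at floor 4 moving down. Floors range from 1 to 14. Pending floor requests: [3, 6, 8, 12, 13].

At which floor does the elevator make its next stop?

Current floor: 4, direction: down
Requests above: [6, 8, 12, 13]
Requests below: [3]
Moving down and requests lie below → nearest below is max([3]) = 3

Answer: 3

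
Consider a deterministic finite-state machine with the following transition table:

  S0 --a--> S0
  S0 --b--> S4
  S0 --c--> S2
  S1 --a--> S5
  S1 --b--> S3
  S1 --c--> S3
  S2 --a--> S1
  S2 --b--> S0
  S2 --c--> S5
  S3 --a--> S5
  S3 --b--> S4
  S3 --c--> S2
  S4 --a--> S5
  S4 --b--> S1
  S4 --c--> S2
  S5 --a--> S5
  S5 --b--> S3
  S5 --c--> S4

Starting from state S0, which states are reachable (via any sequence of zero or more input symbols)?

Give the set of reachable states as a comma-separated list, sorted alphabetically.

Answer: S0, S1, S2, S3, S4, S5

Derivation:
BFS from S0:
  visit S0: S0--a-->S0 (seen), S0--b-->S4 (new), S0--c-->S2 (new)
  visit S4: S4--a-->S5 (new), S4--b-->S1 (new), S4--c-->S2 (seen)
  visit S2: S2--a-->S1 (seen), S2--b-->S0 (seen), S2--c-->S5 (seen)
  visit S5: S5--a-->S5 (seen), S5--b-->S3 (new), S5--c-->S4 (seen)
  visit S1: S1--a-->S5 (seen), S1--b-->S3 (seen), S1--c-->S3 (seen)
  visit S3: S3--a-->S5 (seen), S3--b-->S4 (seen), S3--c-->S2 (seen)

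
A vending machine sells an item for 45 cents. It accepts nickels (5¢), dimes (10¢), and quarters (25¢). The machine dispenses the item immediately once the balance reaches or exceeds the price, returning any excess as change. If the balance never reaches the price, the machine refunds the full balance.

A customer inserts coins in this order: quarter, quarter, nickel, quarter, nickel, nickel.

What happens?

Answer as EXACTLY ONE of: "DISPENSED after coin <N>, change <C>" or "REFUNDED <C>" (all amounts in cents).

Price: 45¢
Coin 1 (quarter, 25¢): balance = 25¢
Coin 2 (quarter, 25¢): balance = 50¢
  → balance >= price → DISPENSE, change = 50 - 45 = 5¢

Answer: DISPENSED after coin 2, change 5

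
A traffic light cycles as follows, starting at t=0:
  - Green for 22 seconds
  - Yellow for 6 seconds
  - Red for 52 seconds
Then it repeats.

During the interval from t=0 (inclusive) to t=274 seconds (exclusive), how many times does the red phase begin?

Answer: 4

Derivation:
Cycle = 22+6+52 = 80s
red phase starts at t = k*80 + 28 for k=0,1,2,...
Need k*80+28 < 274 → k < 3.075
k ∈ {0, ..., 3} → 4 starts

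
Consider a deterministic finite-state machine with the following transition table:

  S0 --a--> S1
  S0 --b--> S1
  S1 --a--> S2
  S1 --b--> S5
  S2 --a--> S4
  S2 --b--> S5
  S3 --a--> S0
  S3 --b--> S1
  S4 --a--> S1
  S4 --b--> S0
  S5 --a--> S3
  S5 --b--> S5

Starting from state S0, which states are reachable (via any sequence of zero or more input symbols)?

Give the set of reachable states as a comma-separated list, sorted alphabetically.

Answer: S0, S1, S2, S3, S4, S5

Derivation:
BFS from S0:
  visit S0: S0--a-->S1 (new), S0--b-->S1 (seen)
  visit S1: S1--a-->S2 (new), S1--b-->S5 (new)
  visit S2: S2--a-->S4 (new), S2--b-->S5 (seen)
  visit S5: S5--a-->S3 (new), S5--b-->S5 (seen)
  visit S4: S4--a-->S1 (seen), S4--b-->S0 (seen)
  visit S3: S3--a-->S0 (seen), S3--b-->S1 (seen)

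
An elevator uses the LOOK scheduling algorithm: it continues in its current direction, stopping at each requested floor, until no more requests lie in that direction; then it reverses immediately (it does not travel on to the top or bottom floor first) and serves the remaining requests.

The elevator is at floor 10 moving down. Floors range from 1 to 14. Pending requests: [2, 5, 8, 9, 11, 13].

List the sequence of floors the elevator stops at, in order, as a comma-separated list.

Answer: 9, 8, 5, 2, 11, 13

Derivation:
Current: 10, moving DOWN
Serve below first (descending): [9, 8, 5, 2]
Then reverse, serve above (ascending): [11, 13]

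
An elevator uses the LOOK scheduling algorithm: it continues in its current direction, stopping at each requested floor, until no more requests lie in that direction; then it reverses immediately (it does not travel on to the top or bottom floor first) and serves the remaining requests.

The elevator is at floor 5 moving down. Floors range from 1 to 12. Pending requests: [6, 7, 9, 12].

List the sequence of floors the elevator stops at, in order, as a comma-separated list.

Current: 5, moving DOWN
Serve below first (descending): []
Then reverse, serve above (ascending): [6, 7, 9, 12]

Answer: 6, 7, 9, 12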